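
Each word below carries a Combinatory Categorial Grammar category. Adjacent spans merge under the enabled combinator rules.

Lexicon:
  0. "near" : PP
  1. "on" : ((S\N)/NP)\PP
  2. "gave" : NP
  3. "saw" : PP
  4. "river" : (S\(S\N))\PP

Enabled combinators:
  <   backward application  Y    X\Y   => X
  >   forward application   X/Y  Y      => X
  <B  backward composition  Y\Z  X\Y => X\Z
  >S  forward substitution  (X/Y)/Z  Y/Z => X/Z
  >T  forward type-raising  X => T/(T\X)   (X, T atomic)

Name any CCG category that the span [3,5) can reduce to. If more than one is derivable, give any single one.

[0,5] S   <
  [0,3] S\N   >
    [0,2] (S\N)/NP   <
      [0,1] "near" : PP
      [1,2] "on" : ((S\N)/NP)\PP
    [2,3] "gave" : NP
  [3,5] S\(S\N)   <
    [3,4] "saw" : PP
    [4,5] "river" : (S\(S\N))\PP

S\(S\N)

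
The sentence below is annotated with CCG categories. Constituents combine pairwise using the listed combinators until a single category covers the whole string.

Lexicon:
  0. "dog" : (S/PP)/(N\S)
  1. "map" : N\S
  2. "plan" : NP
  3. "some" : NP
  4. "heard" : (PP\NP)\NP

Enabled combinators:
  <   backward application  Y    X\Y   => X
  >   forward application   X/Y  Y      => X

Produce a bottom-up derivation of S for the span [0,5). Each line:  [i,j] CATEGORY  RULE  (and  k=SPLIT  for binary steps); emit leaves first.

[0,5] S   >
  [0,2] S/PP   >
    [0,1] "dog" : (S/PP)/(N\S)
    [1,2] "map" : N\S
  [2,5] PP   <
    [2,3] "plan" : NP
    [3,5] PP\NP   <
      [3,4] "some" : NP
      [4,5] "heard" : (PP\NP)\NP

[0,1] (S/PP)/(N\S)  lex  "dog"
[1,2] N\S  lex  "map"
[0,2] S/PP  >  k=1
[2,3] NP  lex  "plan"
[3,4] NP  lex  "some"
[4,5] (PP\NP)\NP  lex  "heard"
[3,5] PP\NP  <  k=4
[2,5] PP  <  k=3
[0,5] S  >  k=2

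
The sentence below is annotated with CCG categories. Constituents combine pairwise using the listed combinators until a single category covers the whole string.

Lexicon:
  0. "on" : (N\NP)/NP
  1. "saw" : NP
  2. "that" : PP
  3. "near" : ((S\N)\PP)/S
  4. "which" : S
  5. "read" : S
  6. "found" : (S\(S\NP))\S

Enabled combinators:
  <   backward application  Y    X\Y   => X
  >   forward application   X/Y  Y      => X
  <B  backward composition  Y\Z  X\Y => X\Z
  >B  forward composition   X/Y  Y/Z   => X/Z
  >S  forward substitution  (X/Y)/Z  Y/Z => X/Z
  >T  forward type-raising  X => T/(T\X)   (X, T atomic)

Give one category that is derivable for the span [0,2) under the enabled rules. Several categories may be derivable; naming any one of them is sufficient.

N\NP

[0,7] S   <
  [0,5] S\NP   <B
    [0,2] N\NP   >
      [0,1] "on" : (N\NP)/NP
      [1,2] "saw" : NP
    [2,5] S\N   <
      [2,3] "that" : PP
      [3,5] (S\N)\PP   >
        [3,4] "near" : ((S\N)\PP)/S
        [4,5] "which" : S
  [5,7] S\(S\NP)   <
    [5,6] "read" : S
    [6,7] "found" : (S\(S\NP))\S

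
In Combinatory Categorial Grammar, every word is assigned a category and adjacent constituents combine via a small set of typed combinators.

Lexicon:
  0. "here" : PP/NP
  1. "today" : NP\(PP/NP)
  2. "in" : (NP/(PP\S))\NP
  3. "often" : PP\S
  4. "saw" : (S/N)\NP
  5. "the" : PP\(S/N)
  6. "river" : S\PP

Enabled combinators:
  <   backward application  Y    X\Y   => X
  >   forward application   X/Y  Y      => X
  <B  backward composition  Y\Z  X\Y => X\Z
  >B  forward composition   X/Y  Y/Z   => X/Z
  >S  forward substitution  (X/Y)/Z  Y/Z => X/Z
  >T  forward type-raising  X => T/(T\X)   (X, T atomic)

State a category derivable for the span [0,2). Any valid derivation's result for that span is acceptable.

[0,7] S   <
  [0,4] NP   >
    [0,3] NP/(PP\S)   <
      [0,2] NP   <
        [0,1] "here" : PP/NP
        [1,2] "today" : NP\(PP/NP)
      [2,3] "in" : (NP/(PP\S))\NP
    [3,4] "often" : PP\S
  [4,7] S\NP   <B
    [4,6] PP\NP   <B
      [4,5] "saw" : (S/N)\NP
      [5,6] "the" : PP\(S/N)
    [6,7] "river" : S\PP

NP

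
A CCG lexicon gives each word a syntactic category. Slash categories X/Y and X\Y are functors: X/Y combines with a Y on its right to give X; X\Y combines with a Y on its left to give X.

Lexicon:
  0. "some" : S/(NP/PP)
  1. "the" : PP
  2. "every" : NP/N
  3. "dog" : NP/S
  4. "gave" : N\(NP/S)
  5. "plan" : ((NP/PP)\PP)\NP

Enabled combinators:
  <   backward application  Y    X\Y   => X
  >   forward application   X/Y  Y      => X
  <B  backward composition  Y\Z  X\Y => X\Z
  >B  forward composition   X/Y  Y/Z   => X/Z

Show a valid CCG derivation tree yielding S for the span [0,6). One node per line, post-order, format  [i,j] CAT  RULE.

[0,6] S   >
  [0,1] "some" : S/(NP/PP)
  [1,6] NP/PP   <
    [1,2] "the" : PP
    [2,6] (NP/PP)\PP   <
      [2,5] NP   >
        [2,3] "every" : NP/N
        [3,5] N   <
          [3,4] "dog" : NP/S
          [4,5] "gave" : N\(NP/S)
      [5,6] "plan" : ((NP/PP)\PP)\NP

[0,1] S/(NP/PP)  lex  "some"
[1,2] PP  lex  "the"
[2,3] NP/N  lex  "every"
[3,4] NP/S  lex  "dog"
[4,5] N\(NP/S)  lex  "gave"
[3,5] N  <  k=4
[2,5] NP  >  k=3
[5,6] ((NP/PP)\PP)\NP  lex  "plan"
[2,6] (NP/PP)\PP  <  k=5
[1,6] NP/PP  <  k=2
[0,6] S  >  k=1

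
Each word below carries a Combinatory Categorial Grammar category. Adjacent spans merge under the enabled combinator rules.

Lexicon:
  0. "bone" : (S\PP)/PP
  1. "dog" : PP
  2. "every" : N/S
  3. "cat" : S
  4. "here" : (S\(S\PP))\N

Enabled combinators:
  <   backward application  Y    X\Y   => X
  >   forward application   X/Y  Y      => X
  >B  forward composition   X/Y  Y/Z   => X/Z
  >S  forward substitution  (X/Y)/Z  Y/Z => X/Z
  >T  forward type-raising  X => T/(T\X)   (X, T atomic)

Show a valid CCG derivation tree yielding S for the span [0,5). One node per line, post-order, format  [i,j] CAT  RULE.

[0,1] (S\PP)/PP  lex  "bone"
[1,2] PP  lex  "dog"
[0,2] S\PP  >  k=1
[2,3] N/S  lex  "every"
[3,4] S  lex  "cat"
[2,4] N  >  k=3
[4,5] (S\(S\PP))\N  lex  "here"
[2,5] S\(S\PP)  <  k=4
[0,5] S  <  k=2

[0,5] S   <
  [0,2] S\PP   >
    [0,1] "bone" : (S\PP)/PP
    [1,2] "dog" : PP
  [2,5] S\(S\PP)   <
    [2,4] N   >
      [2,3] "every" : N/S
      [3,4] "cat" : S
    [4,5] "here" : (S\(S\PP))\N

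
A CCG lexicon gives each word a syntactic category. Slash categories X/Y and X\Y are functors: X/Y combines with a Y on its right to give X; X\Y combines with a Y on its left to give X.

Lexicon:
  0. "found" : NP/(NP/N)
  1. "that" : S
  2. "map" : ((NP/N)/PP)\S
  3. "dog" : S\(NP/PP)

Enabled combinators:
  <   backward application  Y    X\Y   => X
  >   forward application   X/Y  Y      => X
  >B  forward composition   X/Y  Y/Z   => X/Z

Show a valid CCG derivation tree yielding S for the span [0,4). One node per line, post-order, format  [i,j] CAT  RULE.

[0,4] S   <
  [0,3] NP/PP   >B
    [0,1] "found" : NP/(NP/N)
    [1,3] (NP/N)/PP   <
      [1,2] "that" : S
      [2,3] "map" : ((NP/N)/PP)\S
  [3,4] "dog" : S\(NP/PP)

[0,1] NP/(NP/N)  lex  "found"
[1,2] S  lex  "that"
[2,3] ((NP/N)/PP)\S  lex  "map"
[1,3] (NP/N)/PP  <  k=2
[0,3] NP/PP  >B  k=1
[3,4] S\(NP/PP)  lex  "dog"
[0,4] S  <  k=3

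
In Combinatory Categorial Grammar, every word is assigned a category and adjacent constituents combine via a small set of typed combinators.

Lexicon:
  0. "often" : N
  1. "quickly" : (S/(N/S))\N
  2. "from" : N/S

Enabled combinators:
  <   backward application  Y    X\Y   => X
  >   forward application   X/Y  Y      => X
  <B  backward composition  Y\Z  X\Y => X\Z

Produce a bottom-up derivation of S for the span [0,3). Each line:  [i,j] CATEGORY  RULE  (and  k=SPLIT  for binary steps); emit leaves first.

[0,3] S   >
  [0,2] S/(N/S)   <
    [0,1] "often" : N
    [1,2] "quickly" : (S/(N/S))\N
  [2,3] "from" : N/S

[0,1] N  lex  "often"
[1,2] (S/(N/S))\N  lex  "quickly"
[0,2] S/(N/S)  <  k=1
[2,3] N/S  lex  "from"
[0,3] S  >  k=2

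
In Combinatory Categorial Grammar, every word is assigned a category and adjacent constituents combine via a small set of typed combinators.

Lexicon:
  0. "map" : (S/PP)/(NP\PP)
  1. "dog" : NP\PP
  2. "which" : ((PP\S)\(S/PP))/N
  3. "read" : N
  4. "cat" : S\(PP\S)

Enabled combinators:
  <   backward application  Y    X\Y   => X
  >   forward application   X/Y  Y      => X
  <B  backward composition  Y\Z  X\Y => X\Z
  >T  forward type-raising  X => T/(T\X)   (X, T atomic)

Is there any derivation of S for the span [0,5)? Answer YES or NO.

YES

[0,5] S   <
  [0,4] PP\S   <
    [0,2] S/PP   >
      [0,1] "map" : (S/PP)/(NP\PP)
      [1,2] "dog" : NP\PP
    [2,4] (PP\S)\(S/PP)   >
      [2,3] "which" : ((PP\S)\(S/PP))/N
      [3,4] "read" : N
  [4,5] "cat" : S\(PP\S)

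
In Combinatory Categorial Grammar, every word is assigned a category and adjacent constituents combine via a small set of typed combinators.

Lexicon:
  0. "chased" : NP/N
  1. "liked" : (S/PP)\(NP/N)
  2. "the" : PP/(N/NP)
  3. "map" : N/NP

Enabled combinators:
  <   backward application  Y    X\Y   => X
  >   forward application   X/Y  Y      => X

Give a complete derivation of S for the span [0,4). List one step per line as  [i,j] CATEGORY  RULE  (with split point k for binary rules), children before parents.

[0,4] S   >
  [0,2] S/PP   <
    [0,1] "chased" : NP/N
    [1,2] "liked" : (S/PP)\(NP/N)
  [2,4] PP   >
    [2,3] "the" : PP/(N/NP)
    [3,4] "map" : N/NP

[0,1] NP/N  lex  "chased"
[1,2] (S/PP)\(NP/N)  lex  "liked"
[0,2] S/PP  <  k=1
[2,3] PP/(N/NP)  lex  "the"
[3,4] N/NP  lex  "map"
[2,4] PP  >  k=3
[0,4] S  >  k=2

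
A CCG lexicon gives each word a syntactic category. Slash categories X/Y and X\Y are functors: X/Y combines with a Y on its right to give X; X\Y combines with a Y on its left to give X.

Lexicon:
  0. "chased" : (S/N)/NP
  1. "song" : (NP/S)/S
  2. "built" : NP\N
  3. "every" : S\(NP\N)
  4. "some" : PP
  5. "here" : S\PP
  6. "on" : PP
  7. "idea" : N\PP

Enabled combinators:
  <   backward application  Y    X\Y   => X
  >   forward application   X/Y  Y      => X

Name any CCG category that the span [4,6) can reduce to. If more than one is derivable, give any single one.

[0,8] S   >
  [0,6] S/N   >
    [0,1] "chased" : (S/N)/NP
    [1,6] NP   >
      [1,4] NP/S   >
        [1,2] "song" : (NP/S)/S
        [2,4] S   <
          [2,3] "built" : NP\N
          [3,4] "every" : S\(NP\N)
      [4,6] S   <
        [4,5] "some" : PP
        [5,6] "here" : S\PP
  [6,8] N   <
    [6,7] "on" : PP
    [7,8] "idea" : N\PP

S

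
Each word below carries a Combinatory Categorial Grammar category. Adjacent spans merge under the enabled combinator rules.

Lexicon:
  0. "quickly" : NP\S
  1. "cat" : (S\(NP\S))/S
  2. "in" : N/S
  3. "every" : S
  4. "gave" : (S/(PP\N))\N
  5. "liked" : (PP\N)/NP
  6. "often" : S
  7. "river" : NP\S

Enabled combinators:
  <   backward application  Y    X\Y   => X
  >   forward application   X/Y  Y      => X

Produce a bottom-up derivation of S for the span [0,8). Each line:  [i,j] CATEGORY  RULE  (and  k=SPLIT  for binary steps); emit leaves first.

[0,8] S   <
  [0,1] "quickly" : NP\S
  [1,8] S\(NP\S)   >
    [1,2] "cat" : (S\(NP\S))/S
    [2,8] S   >
      [2,5] S/(PP\N)   <
        [2,4] N   >
          [2,3] "in" : N/S
          [3,4] "every" : S
        [4,5] "gave" : (S/(PP\N))\N
      [5,8] PP\N   >
        [5,6] "liked" : (PP\N)/NP
        [6,8] NP   <
          [6,7] "often" : S
          [7,8] "river" : NP\S

[0,1] NP\S  lex  "quickly"
[1,2] (S\(NP\S))/S  lex  "cat"
[2,3] N/S  lex  "in"
[3,4] S  lex  "every"
[2,4] N  >  k=3
[4,5] (S/(PP\N))\N  lex  "gave"
[2,5] S/(PP\N)  <  k=4
[5,6] (PP\N)/NP  lex  "liked"
[6,7] S  lex  "often"
[7,8] NP\S  lex  "river"
[6,8] NP  <  k=7
[5,8] PP\N  >  k=6
[2,8] S  >  k=5
[1,8] S\(NP\S)  >  k=2
[0,8] S  <  k=1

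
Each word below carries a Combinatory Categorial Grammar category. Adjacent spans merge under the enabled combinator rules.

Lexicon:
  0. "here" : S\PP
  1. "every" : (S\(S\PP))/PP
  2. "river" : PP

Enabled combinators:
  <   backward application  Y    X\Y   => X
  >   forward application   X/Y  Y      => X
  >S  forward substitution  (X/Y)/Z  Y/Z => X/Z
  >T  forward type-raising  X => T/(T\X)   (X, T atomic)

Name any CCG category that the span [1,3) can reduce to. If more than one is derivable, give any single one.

S\(S\PP)

[0,3] S   <
  [0,1] "here" : S\PP
  [1,3] S\(S\PP)   >
    [1,2] "every" : (S\(S\PP))/PP
    [2,3] "river" : PP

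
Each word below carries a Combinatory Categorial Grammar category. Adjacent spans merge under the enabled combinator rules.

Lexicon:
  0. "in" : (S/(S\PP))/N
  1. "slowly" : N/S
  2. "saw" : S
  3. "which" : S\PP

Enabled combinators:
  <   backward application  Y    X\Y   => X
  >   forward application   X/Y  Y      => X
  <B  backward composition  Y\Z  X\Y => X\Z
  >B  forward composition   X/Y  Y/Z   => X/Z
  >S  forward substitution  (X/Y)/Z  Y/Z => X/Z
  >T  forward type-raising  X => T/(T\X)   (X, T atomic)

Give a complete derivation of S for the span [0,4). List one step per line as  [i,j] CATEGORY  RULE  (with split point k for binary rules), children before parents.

[0,4] S   >
  [0,3] S/(S\PP)   >
    [0,1] "in" : (S/(S\PP))/N
    [1,3] N   >
      [1,2] "slowly" : N/S
      [2,3] "saw" : S
  [3,4] "which" : S\PP

[0,1] (S/(S\PP))/N  lex  "in"
[1,2] N/S  lex  "slowly"
[2,3] S  lex  "saw"
[1,3] N  >  k=2
[0,3] S/(S\PP)  >  k=1
[3,4] S\PP  lex  "which"
[0,4] S  >  k=3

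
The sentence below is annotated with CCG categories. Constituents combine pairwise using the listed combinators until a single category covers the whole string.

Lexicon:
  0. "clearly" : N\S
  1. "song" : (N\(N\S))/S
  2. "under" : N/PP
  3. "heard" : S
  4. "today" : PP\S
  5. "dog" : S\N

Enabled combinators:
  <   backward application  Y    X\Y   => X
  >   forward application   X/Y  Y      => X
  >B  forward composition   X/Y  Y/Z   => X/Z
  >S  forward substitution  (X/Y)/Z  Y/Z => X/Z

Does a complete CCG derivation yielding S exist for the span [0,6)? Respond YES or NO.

N\S (N\(N\S))/S N/PP S PP\S S\N
CKY chart[0,6] = {N}; S ∉ chart

NO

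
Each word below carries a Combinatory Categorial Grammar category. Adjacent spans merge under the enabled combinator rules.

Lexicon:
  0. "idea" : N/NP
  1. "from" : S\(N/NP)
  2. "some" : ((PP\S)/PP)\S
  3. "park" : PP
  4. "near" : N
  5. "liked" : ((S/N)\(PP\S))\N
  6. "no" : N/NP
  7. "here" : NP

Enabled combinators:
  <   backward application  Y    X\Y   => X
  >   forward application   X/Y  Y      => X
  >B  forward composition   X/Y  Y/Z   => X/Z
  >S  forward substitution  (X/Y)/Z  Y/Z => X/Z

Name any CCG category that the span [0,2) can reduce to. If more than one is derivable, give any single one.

[0,8] S   >
  [0,6] S/N   <
    [0,4] PP\S   >
      [0,3] (PP\S)/PP   <
        [0,2] S   <
          [0,1] "idea" : N/NP
          [1,2] "from" : S\(N/NP)
        [2,3] "some" : ((PP\S)/PP)\S
      [3,4] "park" : PP
    [4,6] (S/N)\(PP\S)   <
      [4,5] "near" : N
      [5,6] "liked" : ((S/N)\(PP\S))\N
  [6,8] N   >
    [6,7] "no" : N/NP
    [7,8] "here" : NP

S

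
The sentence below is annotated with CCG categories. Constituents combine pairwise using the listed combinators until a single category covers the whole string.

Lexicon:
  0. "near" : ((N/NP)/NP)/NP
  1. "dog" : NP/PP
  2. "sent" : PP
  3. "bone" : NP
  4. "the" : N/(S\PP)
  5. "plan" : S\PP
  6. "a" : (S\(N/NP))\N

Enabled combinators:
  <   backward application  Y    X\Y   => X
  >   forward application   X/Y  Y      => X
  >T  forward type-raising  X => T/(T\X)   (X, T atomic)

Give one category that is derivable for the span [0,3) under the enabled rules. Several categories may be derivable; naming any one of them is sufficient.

(N/NP)/NP

[0,7] S   <
  [0,4] N/NP   >
    [0,3] (N/NP)/NP   >
      [0,1] "near" : ((N/NP)/NP)/NP
      [1,3] NP   >
        [1,2] "dog" : NP/PP
        [2,3] "sent" : PP
    [3,4] "bone" : NP
  [4,7] S\(N/NP)   <
    [4,6] N   >
      [4,5] "the" : N/(S\PP)
      [5,6] "plan" : S\PP
    [6,7] "a" : (S\(N/NP))\N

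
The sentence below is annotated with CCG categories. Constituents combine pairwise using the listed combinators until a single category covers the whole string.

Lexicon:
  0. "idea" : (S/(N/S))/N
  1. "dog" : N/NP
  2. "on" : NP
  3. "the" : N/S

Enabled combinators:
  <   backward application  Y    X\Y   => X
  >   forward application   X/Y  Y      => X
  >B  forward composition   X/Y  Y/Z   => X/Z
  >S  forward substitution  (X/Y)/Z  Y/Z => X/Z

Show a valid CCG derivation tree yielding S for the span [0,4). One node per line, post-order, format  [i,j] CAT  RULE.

[0,1] (S/(N/S))/N  lex  "idea"
[1,2] N/NP  lex  "dog"
[2,3] NP  lex  "on"
[1,3] N  >  k=2
[0,3] S/(N/S)  >  k=1
[3,4] N/S  lex  "the"
[0,4] S  >  k=3

[0,4] S   >
  [0,3] S/(N/S)   >
    [0,1] "idea" : (S/(N/S))/N
    [1,3] N   >
      [1,2] "dog" : N/NP
      [2,3] "on" : NP
  [3,4] "the" : N/S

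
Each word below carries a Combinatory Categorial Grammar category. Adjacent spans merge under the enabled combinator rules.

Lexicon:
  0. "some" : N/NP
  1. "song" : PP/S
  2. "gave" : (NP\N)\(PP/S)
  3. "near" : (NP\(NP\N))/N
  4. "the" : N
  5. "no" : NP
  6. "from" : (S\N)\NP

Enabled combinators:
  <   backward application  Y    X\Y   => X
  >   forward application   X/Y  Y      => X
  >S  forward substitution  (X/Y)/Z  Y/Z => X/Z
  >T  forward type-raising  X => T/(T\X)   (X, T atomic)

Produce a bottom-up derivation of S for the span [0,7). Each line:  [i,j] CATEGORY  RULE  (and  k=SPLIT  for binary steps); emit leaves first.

[0,7] S   <
  [0,5] N   >
    [0,1] "some" : N/NP
    [1,5] NP   <
      [1,3] NP\N   <
        [1,2] "song" : PP/S
        [2,3] "gave" : (NP\N)\(PP/S)
      [3,5] NP\(NP\N)   >
        [3,4] "near" : (NP\(NP\N))/N
        [4,5] "the" : N
  [5,7] S\N   <
    [5,6] "no" : NP
    [6,7] "from" : (S\N)\NP

[0,1] N/NP  lex  "some"
[1,2] PP/S  lex  "song"
[2,3] (NP\N)\(PP/S)  lex  "gave"
[1,3] NP\N  <  k=2
[3,4] (NP\(NP\N))/N  lex  "near"
[4,5] N  lex  "the"
[3,5] NP\(NP\N)  >  k=4
[1,5] NP  <  k=3
[0,5] N  >  k=1
[5,6] NP  lex  "no"
[6,7] (S\N)\NP  lex  "from"
[5,7] S\N  <  k=6
[0,7] S  <  k=5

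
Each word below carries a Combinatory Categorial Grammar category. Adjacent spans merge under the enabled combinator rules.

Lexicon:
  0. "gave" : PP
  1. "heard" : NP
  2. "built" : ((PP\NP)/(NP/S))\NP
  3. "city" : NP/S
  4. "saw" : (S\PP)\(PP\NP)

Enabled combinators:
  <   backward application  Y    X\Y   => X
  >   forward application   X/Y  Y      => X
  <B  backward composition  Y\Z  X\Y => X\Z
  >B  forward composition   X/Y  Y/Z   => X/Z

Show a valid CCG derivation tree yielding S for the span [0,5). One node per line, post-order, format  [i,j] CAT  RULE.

[0,5] S   <
  [0,1] "gave" : PP
  [1,5] S\PP   <
    [1,4] PP\NP   >
      [1,3] (PP\NP)/(NP/S)   <
        [1,2] "heard" : NP
        [2,3] "built" : ((PP\NP)/(NP/S))\NP
      [3,4] "city" : NP/S
    [4,5] "saw" : (S\PP)\(PP\NP)

[0,1] PP  lex  "gave"
[1,2] NP  lex  "heard"
[2,3] ((PP\NP)/(NP/S))\NP  lex  "built"
[1,3] (PP\NP)/(NP/S)  <  k=2
[3,4] NP/S  lex  "city"
[1,4] PP\NP  >  k=3
[4,5] (S\PP)\(PP\NP)  lex  "saw"
[1,5] S\PP  <  k=4
[0,5] S  <  k=1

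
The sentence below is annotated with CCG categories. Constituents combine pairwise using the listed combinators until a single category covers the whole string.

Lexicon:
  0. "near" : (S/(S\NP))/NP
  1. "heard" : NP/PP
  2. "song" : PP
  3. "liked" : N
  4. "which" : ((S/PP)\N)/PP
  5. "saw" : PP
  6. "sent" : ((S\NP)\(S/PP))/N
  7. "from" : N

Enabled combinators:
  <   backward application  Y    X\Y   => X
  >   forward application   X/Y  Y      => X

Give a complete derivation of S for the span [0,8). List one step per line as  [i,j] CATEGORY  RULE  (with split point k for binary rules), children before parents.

[0,8] S   >
  [0,3] S/(S\NP)   >
    [0,1] "near" : (S/(S\NP))/NP
    [1,3] NP   >
      [1,2] "heard" : NP/PP
      [2,3] "song" : PP
  [3,8] S\NP   <
    [3,6] S/PP   <
      [3,4] "liked" : N
      [4,6] (S/PP)\N   >
        [4,5] "which" : ((S/PP)\N)/PP
        [5,6] "saw" : PP
    [6,8] (S\NP)\(S/PP)   >
      [6,7] "sent" : ((S\NP)\(S/PP))/N
      [7,8] "from" : N

[0,1] (S/(S\NP))/NP  lex  "near"
[1,2] NP/PP  lex  "heard"
[2,3] PP  lex  "song"
[1,3] NP  >  k=2
[0,3] S/(S\NP)  >  k=1
[3,4] N  lex  "liked"
[4,5] ((S/PP)\N)/PP  lex  "which"
[5,6] PP  lex  "saw"
[4,6] (S/PP)\N  >  k=5
[3,6] S/PP  <  k=4
[6,7] ((S\NP)\(S/PP))/N  lex  "sent"
[7,8] N  lex  "from"
[6,8] (S\NP)\(S/PP)  >  k=7
[3,8] S\NP  <  k=6
[0,8] S  >  k=3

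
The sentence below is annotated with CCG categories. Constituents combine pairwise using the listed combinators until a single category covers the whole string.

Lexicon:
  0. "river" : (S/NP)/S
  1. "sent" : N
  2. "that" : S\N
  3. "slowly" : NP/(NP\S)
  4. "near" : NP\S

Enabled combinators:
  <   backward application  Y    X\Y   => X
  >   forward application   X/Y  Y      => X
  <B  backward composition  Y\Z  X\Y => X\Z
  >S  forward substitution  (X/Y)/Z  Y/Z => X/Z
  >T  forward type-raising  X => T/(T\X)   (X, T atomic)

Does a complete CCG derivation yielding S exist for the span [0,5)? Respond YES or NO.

YES

[0,5] S   >
  [0,3] S/NP   >
    [0,1] "river" : (S/NP)/S
    [1,3] S   >
      [1,2] S/(S\N)   >T
        [1,2] "sent" : N
      [2,3] "that" : S\N
  [3,5] NP   >
    [3,4] "slowly" : NP/(NP\S)
    [4,5] "near" : NP\S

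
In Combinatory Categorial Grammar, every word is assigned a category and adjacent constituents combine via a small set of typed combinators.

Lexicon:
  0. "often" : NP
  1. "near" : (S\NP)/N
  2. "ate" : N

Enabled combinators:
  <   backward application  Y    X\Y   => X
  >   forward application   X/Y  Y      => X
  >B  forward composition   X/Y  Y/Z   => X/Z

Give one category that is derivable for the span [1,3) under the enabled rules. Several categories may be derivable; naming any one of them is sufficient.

S\NP

[0,3] S   <
  [0,1] "often" : NP
  [1,3] S\NP   >
    [1,2] "near" : (S\NP)/N
    [2,3] "ate" : N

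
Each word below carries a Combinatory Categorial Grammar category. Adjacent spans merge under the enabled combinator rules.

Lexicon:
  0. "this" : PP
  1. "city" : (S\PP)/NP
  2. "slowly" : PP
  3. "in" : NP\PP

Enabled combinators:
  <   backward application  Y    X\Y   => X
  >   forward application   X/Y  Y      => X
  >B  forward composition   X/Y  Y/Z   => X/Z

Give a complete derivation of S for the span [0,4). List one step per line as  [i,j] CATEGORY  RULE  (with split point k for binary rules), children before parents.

[0,1] PP  lex  "this"
[1,2] (S\PP)/NP  lex  "city"
[2,3] PP  lex  "slowly"
[3,4] NP\PP  lex  "in"
[2,4] NP  <  k=3
[1,4] S\PP  >  k=2
[0,4] S  <  k=1

[0,4] S   <
  [0,1] "this" : PP
  [1,4] S\PP   >
    [1,2] "city" : (S\PP)/NP
    [2,4] NP   <
      [2,3] "slowly" : PP
      [3,4] "in" : NP\PP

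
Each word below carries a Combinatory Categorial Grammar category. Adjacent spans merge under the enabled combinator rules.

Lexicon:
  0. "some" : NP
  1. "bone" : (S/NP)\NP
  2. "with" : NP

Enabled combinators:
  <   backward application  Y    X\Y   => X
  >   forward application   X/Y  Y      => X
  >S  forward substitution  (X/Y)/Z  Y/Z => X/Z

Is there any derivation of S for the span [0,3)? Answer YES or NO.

[0,3] S   >
  [0,2] S/NP   <
    [0,1] "some" : NP
    [1,2] "bone" : (S/NP)\NP
  [2,3] "with" : NP

YES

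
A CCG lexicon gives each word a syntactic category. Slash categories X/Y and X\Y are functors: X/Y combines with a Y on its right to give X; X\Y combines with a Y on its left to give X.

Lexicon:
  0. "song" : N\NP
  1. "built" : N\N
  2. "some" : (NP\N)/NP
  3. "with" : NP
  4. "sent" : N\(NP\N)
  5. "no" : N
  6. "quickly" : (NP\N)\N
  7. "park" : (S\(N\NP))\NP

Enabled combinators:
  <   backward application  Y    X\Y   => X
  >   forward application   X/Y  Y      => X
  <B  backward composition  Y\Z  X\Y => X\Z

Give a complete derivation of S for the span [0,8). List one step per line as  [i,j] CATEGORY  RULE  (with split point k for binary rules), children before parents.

[0,1] N\NP  lex  "song"
[1,2] N\N  lex  "built"
[2,3] (NP\N)/NP  lex  "some"
[3,4] NP  lex  "with"
[2,4] NP\N  >  k=3
[1,4] NP\N  <B  k=2
[4,5] N\(NP\N)  lex  "sent"
[1,5] N  <  k=4
[5,6] N  lex  "no"
[6,7] (NP\N)\N  lex  "quickly"
[5,7] NP\N  <  k=6
[1,7] NP  <  k=5
[7,8] (S\(N\NP))\NP  lex  "park"
[1,8] S\(N\NP)  <  k=7
[0,8] S  <  k=1

[0,8] S   <
  [0,1] "song" : N\NP
  [1,8] S\(N\NP)   <
    [1,7] NP   <
      [1,5] N   <
        [1,4] NP\N   <B
          [1,2] "built" : N\N
          [2,4] NP\N   >
            [2,3] "some" : (NP\N)/NP
            [3,4] "with" : NP
        [4,5] "sent" : N\(NP\N)
      [5,7] NP\N   <
        [5,6] "no" : N
        [6,7] "quickly" : (NP\N)\N
    [7,8] "park" : (S\(N\NP))\NP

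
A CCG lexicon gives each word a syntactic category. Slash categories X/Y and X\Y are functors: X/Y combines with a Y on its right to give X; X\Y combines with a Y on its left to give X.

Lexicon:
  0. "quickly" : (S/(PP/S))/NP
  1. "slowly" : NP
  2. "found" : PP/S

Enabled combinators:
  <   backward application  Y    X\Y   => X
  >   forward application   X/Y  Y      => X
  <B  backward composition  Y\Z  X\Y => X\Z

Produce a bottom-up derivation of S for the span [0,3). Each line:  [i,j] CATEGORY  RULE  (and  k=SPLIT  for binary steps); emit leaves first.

[0,3] S   >
  [0,2] S/(PP/S)   >
    [0,1] "quickly" : (S/(PP/S))/NP
    [1,2] "slowly" : NP
  [2,3] "found" : PP/S

[0,1] (S/(PP/S))/NP  lex  "quickly"
[1,2] NP  lex  "slowly"
[0,2] S/(PP/S)  >  k=1
[2,3] PP/S  lex  "found"
[0,3] S  >  k=2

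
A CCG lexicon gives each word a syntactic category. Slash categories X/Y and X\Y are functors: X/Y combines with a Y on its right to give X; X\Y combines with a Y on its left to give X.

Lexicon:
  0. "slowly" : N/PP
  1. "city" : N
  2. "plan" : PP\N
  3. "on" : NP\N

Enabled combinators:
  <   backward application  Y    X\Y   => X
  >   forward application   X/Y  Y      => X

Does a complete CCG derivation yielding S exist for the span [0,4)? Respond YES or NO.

NO

N/PP N PP\N NP\N
CKY chart[0,4] = {NP}; S ∉ chart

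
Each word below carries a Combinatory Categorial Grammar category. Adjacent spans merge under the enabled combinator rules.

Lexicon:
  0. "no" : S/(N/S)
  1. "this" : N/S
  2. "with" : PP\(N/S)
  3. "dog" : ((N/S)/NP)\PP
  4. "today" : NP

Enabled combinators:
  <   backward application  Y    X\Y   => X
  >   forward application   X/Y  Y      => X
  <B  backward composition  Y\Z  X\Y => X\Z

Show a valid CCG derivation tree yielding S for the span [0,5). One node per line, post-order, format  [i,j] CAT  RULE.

[0,5] S   >
  [0,1] "no" : S/(N/S)
  [1,5] N/S   >
    [1,4] (N/S)/NP   <
      [1,3] PP   <
        [1,2] "this" : N/S
        [2,3] "with" : PP\(N/S)
      [3,4] "dog" : ((N/S)/NP)\PP
    [4,5] "today" : NP

[0,1] S/(N/S)  lex  "no"
[1,2] N/S  lex  "this"
[2,3] PP\(N/S)  lex  "with"
[1,3] PP  <  k=2
[3,4] ((N/S)/NP)\PP  lex  "dog"
[1,4] (N/S)/NP  <  k=3
[4,5] NP  lex  "today"
[1,5] N/S  >  k=4
[0,5] S  >  k=1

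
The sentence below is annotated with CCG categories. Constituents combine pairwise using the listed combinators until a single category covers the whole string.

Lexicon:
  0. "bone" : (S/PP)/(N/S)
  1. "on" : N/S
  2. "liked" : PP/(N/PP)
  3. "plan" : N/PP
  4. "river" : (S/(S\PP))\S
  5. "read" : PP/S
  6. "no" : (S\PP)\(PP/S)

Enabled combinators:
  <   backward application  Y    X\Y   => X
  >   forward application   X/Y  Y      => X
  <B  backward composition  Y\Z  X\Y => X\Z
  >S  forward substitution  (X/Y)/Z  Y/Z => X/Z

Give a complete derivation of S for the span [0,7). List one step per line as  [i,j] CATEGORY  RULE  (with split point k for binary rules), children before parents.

[0,7] S   >
  [0,5] S/(S\PP)   <
    [0,4] S   >
      [0,2] S/PP   >
        [0,1] "bone" : (S/PP)/(N/S)
        [1,2] "on" : N/S
      [2,4] PP   >
        [2,3] "liked" : PP/(N/PP)
        [3,4] "plan" : N/PP
    [4,5] "river" : (S/(S\PP))\S
  [5,7] S\PP   <
    [5,6] "read" : PP/S
    [6,7] "no" : (S\PP)\(PP/S)

[0,1] (S/PP)/(N/S)  lex  "bone"
[1,2] N/S  lex  "on"
[0,2] S/PP  >  k=1
[2,3] PP/(N/PP)  lex  "liked"
[3,4] N/PP  lex  "plan"
[2,4] PP  >  k=3
[0,4] S  >  k=2
[4,5] (S/(S\PP))\S  lex  "river"
[0,5] S/(S\PP)  <  k=4
[5,6] PP/S  lex  "read"
[6,7] (S\PP)\(PP/S)  lex  "no"
[5,7] S\PP  <  k=6
[0,7] S  >  k=5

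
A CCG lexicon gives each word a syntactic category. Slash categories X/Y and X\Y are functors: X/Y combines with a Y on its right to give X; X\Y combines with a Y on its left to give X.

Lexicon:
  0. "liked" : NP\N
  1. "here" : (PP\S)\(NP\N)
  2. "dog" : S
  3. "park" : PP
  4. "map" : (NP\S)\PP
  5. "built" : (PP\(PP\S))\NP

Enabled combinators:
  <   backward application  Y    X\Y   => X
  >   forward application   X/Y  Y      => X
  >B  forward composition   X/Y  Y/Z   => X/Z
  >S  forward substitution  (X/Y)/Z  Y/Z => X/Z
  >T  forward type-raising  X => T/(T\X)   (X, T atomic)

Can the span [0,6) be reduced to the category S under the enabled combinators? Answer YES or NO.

NO

NP\N (PP\S)\(NP\N) S PP (NP\S)\PP (PP\(PP\S))\NP
CKY chart[0,6] = {N/(N\PP), NP/(NP\PP), PP, PP/(PP\PP), S/(S\PP)}; S ∉ chart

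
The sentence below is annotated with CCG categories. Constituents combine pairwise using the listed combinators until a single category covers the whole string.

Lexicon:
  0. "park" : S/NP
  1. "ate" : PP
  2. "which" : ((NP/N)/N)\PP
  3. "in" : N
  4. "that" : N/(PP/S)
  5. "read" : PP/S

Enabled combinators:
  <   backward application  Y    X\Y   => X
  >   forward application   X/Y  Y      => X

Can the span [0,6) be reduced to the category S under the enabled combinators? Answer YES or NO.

YES

[0,6] S   >
  [0,1] "park" : S/NP
  [1,6] NP   >
    [1,4] NP/N   >
      [1,3] (NP/N)/N   <
        [1,2] "ate" : PP
        [2,3] "which" : ((NP/N)/N)\PP
      [3,4] "in" : N
    [4,6] N   >
      [4,5] "that" : N/(PP/S)
      [5,6] "read" : PP/S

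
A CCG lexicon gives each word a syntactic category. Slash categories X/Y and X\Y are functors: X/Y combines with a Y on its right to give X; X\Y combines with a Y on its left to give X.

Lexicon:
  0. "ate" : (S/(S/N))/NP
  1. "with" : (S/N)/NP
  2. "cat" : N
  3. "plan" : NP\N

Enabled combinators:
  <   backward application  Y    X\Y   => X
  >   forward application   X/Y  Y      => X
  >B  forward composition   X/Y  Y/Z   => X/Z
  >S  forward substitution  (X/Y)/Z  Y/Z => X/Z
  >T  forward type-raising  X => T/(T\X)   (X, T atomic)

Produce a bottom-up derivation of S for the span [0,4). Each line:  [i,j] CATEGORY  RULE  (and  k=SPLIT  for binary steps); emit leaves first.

[0,4] S   >
  [0,2] S/NP   >S
    [0,1] "ate" : (S/(S/N))/NP
    [1,2] "with" : (S/N)/NP
  [2,4] NP   <
    [2,3] "cat" : N
    [3,4] "plan" : NP\N

[0,1] (S/(S/N))/NP  lex  "ate"
[1,2] (S/N)/NP  lex  "with"
[0,2] S/NP  >S  k=1
[2,3] N  lex  "cat"
[3,4] NP\N  lex  "plan"
[2,4] NP  <  k=3
[0,4] S  >  k=2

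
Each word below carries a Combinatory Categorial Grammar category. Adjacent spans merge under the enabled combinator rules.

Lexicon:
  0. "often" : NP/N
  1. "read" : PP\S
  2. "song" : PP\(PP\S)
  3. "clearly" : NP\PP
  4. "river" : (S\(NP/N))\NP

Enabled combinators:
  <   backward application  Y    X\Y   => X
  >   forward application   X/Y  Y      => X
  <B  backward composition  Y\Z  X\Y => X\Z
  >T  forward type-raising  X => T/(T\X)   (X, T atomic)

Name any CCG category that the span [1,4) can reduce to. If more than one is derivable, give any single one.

[0,5] S   <
  [0,1] "often" : NP/N
  [1,5] S\(NP/N)   <
    [1,4] NP   <
      [1,3] PP   <
        [1,2] "read" : PP\S
        [2,3] "song" : PP\(PP\S)
      [3,4] "clearly" : NP\PP
    [4,5] "river" : (S\(NP/N))\NP

NP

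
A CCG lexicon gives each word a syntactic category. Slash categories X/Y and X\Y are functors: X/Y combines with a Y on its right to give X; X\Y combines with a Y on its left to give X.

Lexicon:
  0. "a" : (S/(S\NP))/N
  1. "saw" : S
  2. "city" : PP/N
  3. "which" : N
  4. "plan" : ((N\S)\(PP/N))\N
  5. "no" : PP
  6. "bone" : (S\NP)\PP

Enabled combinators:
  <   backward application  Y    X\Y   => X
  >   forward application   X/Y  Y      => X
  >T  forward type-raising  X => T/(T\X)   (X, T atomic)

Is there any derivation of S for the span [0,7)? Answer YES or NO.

[0,7] S   >
  [0,5] S/(S\NP)   >
    [0,1] "a" : (S/(S\NP))/N
    [1,5] N   <
      [1,2] "saw" : S
      [2,5] N\S   <
        [2,3] "city" : PP/N
        [3,5] (N\S)\(PP/N)   <
          [3,4] "which" : N
          [4,5] "plan" : ((N\S)\(PP/N))\N
  [5,7] S\NP   <
    [5,6] "no" : PP
    [6,7] "bone" : (S\NP)\PP

YES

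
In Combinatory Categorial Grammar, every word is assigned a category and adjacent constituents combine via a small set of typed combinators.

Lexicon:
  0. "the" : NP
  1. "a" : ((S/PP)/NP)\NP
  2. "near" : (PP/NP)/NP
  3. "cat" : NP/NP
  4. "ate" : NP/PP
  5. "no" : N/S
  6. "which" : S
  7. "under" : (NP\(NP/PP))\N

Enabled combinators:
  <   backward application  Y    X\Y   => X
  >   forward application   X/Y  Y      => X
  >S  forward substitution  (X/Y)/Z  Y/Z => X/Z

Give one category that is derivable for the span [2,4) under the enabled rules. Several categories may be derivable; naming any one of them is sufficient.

[0,8] S   >
  [0,4] S/NP   >S
    [0,2] (S/PP)/NP   <
      [0,1] "the" : NP
      [1,2] "a" : ((S/PP)/NP)\NP
    [2,4] PP/NP   >S
      [2,3] "near" : (PP/NP)/NP
      [3,4] "cat" : NP/NP
  [4,8] NP   <
    [4,5] "ate" : NP/PP
    [5,8] NP\(NP/PP)   <
      [5,7] N   >
        [5,6] "no" : N/S
        [6,7] "which" : S
      [7,8] "under" : (NP\(NP/PP))\N

PP/NP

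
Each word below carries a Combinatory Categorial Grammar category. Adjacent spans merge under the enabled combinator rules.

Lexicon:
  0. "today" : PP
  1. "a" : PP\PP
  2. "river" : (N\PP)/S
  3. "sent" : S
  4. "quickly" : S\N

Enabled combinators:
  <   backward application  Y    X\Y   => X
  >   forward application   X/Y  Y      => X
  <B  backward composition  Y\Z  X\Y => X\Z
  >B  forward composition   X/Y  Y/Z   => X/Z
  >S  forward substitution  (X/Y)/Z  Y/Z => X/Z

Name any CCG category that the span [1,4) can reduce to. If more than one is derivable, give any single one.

[0,5] S   <
  [0,1] "today" : PP
  [1,5] S\PP   <B
    [1,4] N\PP   <B
      [1,2] "a" : PP\PP
      [2,4] N\PP   >
        [2,3] "river" : (N\PP)/S
        [3,4] "sent" : S
    [4,5] "quickly" : S\N

N\PP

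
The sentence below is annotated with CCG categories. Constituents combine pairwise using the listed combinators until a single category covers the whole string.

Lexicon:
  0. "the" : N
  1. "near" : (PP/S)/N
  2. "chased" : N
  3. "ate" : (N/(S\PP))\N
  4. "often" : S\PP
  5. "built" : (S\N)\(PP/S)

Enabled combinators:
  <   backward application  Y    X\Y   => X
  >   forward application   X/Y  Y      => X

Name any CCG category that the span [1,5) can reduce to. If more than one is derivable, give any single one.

PP/S

[0,6] S   <
  [0,1] "the" : N
  [1,6] S\N   <
    [1,5] PP/S   >
      [1,2] "near" : (PP/S)/N
      [2,5] N   >
        [2,4] N/(S\PP)   <
          [2,3] "chased" : N
          [3,4] "ate" : (N/(S\PP))\N
        [4,5] "often" : S\PP
    [5,6] "built" : (S\N)\(PP/S)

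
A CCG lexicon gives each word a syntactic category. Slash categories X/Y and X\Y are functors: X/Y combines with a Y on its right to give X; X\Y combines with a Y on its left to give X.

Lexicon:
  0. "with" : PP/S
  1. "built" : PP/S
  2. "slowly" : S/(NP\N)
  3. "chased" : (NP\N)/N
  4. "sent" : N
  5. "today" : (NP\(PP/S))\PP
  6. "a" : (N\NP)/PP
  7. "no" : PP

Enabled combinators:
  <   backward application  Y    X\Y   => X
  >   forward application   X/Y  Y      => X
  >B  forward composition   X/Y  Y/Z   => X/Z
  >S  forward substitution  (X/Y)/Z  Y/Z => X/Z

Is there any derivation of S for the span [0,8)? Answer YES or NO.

PP/S PP/S S/(NP\N) (NP\N)/N N (NP\(PP/S))\PP (N\NP)/PP PP
CKY chart[0,8] = {N}; S ∉ chart

NO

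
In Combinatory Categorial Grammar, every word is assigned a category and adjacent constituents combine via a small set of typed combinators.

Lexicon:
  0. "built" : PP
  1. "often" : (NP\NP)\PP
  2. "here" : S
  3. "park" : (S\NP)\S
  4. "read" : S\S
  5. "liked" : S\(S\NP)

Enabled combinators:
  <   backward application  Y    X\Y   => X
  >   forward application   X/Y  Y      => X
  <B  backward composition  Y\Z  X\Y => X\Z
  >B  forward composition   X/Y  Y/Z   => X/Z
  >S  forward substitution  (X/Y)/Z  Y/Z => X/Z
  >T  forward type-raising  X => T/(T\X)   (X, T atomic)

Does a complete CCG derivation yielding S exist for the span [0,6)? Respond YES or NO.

YES

[0,6] S   <
  [0,5] S\NP   <B
    [0,4] S\NP   <B
      [0,2] NP\NP   <
        [0,1] "built" : PP
        [1,2] "often" : (NP\NP)\PP
      [2,4] S\NP   <
        [2,3] "here" : S
        [3,4] "park" : (S\NP)\S
    [4,5] "read" : S\S
  [5,6] "liked" : S\(S\NP)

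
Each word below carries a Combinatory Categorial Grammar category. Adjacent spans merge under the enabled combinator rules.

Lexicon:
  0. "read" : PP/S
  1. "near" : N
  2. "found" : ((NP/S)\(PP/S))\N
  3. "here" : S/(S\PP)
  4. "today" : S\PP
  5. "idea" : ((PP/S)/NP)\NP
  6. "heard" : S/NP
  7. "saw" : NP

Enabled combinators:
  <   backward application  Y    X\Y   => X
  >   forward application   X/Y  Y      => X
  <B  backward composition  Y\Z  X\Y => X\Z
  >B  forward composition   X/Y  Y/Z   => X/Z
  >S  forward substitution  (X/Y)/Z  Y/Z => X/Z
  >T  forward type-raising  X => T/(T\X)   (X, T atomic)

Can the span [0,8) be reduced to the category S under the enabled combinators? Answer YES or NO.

PP/S N ((NP/S)\(PP/S))\N S/(S\PP) S\PP ((PP/S)/NP)\NP S/NP NP
CKY chart[0,8] = {(PP/S)/(NP\S), N/(N\PP), NP/(NP\PP), PP, PP/(NP\NP), PP/(PP\PP), S/(S\PP)}; S ∉ chart

NO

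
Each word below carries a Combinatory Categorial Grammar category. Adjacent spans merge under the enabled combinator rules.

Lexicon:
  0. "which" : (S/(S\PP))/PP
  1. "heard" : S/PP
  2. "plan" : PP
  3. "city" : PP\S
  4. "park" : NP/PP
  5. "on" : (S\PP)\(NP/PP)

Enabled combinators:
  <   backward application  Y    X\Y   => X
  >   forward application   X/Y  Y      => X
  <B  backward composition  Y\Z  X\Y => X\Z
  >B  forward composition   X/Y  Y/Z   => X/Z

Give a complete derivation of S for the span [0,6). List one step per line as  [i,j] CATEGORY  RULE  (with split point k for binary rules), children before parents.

[0,6] S   >
  [0,4] S/(S\PP)   >
    [0,1] "which" : (S/(S\PP))/PP
    [1,4] PP   <
      [1,3] S   >
        [1,2] "heard" : S/PP
        [2,3] "plan" : PP
      [3,4] "city" : PP\S
  [4,6] S\PP   <
    [4,5] "park" : NP/PP
    [5,6] "on" : (S\PP)\(NP/PP)

[0,1] (S/(S\PP))/PP  lex  "which"
[1,2] S/PP  lex  "heard"
[2,3] PP  lex  "plan"
[1,3] S  >  k=2
[3,4] PP\S  lex  "city"
[1,4] PP  <  k=3
[0,4] S/(S\PP)  >  k=1
[4,5] NP/PP  lex  "park"
[5,6] (S\PP)\(NP/PP)  lex  "on"
[4,6] S\PP  <  k=5
[0,6] S  >  k=4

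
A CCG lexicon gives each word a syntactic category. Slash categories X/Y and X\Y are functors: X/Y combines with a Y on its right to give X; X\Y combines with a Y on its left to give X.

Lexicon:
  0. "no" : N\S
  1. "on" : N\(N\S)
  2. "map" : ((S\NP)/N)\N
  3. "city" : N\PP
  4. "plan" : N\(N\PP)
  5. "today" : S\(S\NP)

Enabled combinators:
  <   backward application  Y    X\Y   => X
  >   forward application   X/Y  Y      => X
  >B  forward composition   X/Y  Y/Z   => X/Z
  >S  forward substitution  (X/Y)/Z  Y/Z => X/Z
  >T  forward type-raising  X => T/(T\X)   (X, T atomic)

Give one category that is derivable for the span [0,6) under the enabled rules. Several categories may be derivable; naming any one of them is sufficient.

[0,6] S   <
  [0,5] S\NP   >
    [0,3] (S\NP)/N   <
      [0,2] N   <
        [0,1] "no" : N\S
        [1,2] "on" : N\(N\S)
      [2,3] "map" : ((S\NP)/N)\N
    [3,5] N   <
      [3,4] "city" : N\PP
      [4,5] "plan" : N\(N\PP)
  [5,6] "today" : S\(S\NP)

S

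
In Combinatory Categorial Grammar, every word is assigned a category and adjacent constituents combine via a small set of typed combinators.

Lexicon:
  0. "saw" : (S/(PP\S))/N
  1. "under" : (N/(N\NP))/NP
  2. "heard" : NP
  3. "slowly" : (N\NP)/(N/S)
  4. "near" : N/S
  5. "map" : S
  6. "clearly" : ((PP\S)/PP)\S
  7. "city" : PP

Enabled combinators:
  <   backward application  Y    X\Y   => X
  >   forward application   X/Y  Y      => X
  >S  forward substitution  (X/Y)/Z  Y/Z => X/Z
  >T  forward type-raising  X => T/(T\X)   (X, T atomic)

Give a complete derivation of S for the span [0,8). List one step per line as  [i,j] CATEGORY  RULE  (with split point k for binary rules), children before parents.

[0,8] S   >
  [0,5] S/(PP\S)   >
    [0,1] "saw" : (S/(PP\S))/N
    [1,5] N   >
      [1,3] N/(N\NP)   >
        [1,2] "under" : (N/(N\NP))/NP
        [2,3] "heard" : NP
      [3,5] N\NP   >
        [3,4] "slowly" : (N\NP)/(N/S)
        [4,5] "near" : N/S
  [5,8] PP\S   >
    [5,7] (PP\S)/PP   <
      [5,6] "map" : S
      [6,7] "clearly" : ((PP\S)/PP)\S
    [7,8] "city" : PP

[0,1] (S/(PP\S))/N  lex  "saw"
[1,2] (N/(N\NP))/NP  lex  "under"
[2,3] NP  lex  "heard"
[1,3] N/(N\NP)  >  k=2
[3,4] (N\NP)/(N/S)  lex  "slowly"
[4,5] N/S  lex  "near"
[3,5] N\NP  >  k=4
[1,5] N  >  k=3
[0,5] S/(PP\S)  >  k=1
[5,6] S  lex  "map"
[6,7] ((PP\S)/PP)\S  lex  "clearly"
[5,7] (PP\S)/PP  <  k=6
[7,8] PP  lex  "city"
[5,8] PP\S  >  k=7
[0,8] S  >  k=5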